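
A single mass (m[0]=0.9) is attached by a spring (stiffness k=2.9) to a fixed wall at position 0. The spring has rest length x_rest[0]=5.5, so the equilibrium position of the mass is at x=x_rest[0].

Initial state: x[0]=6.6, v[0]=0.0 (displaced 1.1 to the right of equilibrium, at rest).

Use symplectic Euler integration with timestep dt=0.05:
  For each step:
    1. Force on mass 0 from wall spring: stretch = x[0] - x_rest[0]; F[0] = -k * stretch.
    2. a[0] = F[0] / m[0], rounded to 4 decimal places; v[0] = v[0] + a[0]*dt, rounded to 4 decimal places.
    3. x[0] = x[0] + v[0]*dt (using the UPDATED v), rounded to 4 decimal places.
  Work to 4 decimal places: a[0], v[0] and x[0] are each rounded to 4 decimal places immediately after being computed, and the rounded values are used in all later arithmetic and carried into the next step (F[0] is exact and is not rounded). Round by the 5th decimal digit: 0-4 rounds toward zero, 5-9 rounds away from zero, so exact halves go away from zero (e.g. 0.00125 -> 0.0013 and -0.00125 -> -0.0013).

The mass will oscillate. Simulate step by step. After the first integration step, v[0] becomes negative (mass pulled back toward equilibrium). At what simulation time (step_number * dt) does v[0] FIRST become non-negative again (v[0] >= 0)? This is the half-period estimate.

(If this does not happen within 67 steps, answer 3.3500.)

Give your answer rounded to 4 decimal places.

Step 0: x=[6.6000] v=[0.0000]
Step 1: x=[6.5911] v=[-0.1772]
Step 2: x=[6.5735] v=[-0.3530]
Step 3: x=[6.5472] v=[-0.5260]
Step 4: x=[6.5125] v=[-0.6947]
Step 5: x=[6.4696] v=[-0.8578]
Step 6: x=[6.4189] v=[-1.0140]
Step 7: x=[6.3608] v=[-1.1620]
Step 8: x=[6.2958] v=[-1.3007]
Step 9: x=[6.2244] v=[-1.4289]
Step 10: x=[6.1471] v=[-1.5456]
Step 11: x=[6.0646] v=[-1.6499]
Step 12: x=[5.9776] v=[-1.7409]
Step 13: x=[5.8867] v=[-1.8178]
Step 14: x=[5.7927] v=[-1.8801]
Step 15: x=[5.6963] v=[-1.9273]
Step 16: x=[5.5984] v=[-1.9589]
Step 17: x=[5.4997] v=[-1.9748]
Step 18: x=[5.4010] v=[-1.9748]
Step 19: x=[5.3031] v=[-1.9589]
Step 20: x=[5.2067] v=[-1.9272]
Step 21: x=[5.1127] v=[-1.8799]
Step 22: x=[5.0218] v=[-1.8175]
Step 23: x=[4.9348] v=[-1.7405]
Step 24: x=[4.8523] v=[-1.6494]
Step 25: x=[4.7750] v=[-1.5451]
Step 26: x=[4.7036] v=[-1.4283]
Step 27: x=[4.6386] v=[-1.3000]
Step 28: x=[4.5805] v=[-1.1612]
Step 29: x=[4.5298] v=[-1.0131]
Step 30: x=[4.4870] v=[-0.8568]
Step 31: x=[4.4523] v=[-0.6936]
Step 32: x=[4.4261] v=[-0.5248]
Step 33: x=[4.4085] v=[-0.3518]
Step 34: x=[4.3997] v=[-0.1759]
Step 35: x=[4.3998] v=[0.0014]
First v>=0 after going negative at step 35, time=1.7500

Answer: 1.7500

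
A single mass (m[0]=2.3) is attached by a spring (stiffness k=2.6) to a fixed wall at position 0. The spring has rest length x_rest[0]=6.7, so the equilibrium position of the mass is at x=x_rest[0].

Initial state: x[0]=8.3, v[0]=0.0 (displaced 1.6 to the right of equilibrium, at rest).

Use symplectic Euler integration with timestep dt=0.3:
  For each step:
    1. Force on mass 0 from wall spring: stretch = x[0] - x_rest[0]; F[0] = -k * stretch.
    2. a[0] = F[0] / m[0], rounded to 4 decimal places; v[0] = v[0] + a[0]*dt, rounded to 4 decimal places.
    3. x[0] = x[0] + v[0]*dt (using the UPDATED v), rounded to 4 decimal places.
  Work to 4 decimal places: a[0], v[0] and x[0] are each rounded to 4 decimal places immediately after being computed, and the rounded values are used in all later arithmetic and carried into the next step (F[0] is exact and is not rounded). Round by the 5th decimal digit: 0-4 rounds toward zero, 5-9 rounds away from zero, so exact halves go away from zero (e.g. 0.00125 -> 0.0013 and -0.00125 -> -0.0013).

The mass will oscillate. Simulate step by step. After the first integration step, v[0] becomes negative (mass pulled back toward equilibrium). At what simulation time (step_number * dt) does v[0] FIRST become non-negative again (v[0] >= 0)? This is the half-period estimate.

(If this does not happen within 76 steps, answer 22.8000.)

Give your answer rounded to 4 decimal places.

Step 0: x=[8.3000] v=[0.0000]
Step 1: x=[8.1372] v=[-0.5426]
Step 2: x=[7.8282] v=[-1.0300]
Step 3: x=[7.4044] v=[-1.4126]
Step 4: x=[6.9090] v=[-1.6515]
Step 5: x=[6.3923] v=[-1.7224]
Step 6: x=[5.9069] v=[-1.6181]
Step 7: x=[5.5021] v=[-1.3492]
Step 8: x=[5.2192] v=[-0.9430]
Step 9: x=[5.0870] v=[-0.4408]
Step 10: x=[5.1189] v=[0.1062]
First v>=0 after going negative at step 10, time=3.0000

Answer: 3.0000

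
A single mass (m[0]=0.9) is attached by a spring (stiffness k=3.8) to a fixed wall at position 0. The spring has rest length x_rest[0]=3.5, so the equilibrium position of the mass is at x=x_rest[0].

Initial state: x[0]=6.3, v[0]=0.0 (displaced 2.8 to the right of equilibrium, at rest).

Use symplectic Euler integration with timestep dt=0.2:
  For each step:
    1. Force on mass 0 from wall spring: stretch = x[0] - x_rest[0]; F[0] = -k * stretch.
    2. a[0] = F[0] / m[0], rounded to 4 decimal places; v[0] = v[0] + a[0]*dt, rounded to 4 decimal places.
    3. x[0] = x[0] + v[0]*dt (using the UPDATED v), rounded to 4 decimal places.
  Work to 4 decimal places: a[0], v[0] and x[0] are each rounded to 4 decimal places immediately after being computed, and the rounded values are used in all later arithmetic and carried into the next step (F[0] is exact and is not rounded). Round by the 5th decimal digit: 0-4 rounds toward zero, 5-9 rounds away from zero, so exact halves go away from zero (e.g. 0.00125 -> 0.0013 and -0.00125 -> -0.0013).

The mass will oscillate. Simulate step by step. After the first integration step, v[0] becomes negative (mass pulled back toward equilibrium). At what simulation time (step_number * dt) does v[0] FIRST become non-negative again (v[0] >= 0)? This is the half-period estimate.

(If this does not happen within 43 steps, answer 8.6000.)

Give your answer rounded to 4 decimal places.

Step 0: x=[6.3000] v=[0.0000]
Step 1: x=[5.8271] v=[-2.3644]
Step 2: x=[4.9612] v=[-4.3295]
Step 3: x=[3.8485] v=[-5.5634]
Step 4: x=[2.6770] v=[-5.8577]
Step 5: x=[1.6445] v=[-5.1627]
Step 6: x=[0.9253] v=[-3.5958]
Step 7: x=[0.6410] v=[-1.4216]
Step 8: x=[0.8395] v=[0.9927]
First v>=0 after going negative at step 8, time=1.6000

Answer: 1.6000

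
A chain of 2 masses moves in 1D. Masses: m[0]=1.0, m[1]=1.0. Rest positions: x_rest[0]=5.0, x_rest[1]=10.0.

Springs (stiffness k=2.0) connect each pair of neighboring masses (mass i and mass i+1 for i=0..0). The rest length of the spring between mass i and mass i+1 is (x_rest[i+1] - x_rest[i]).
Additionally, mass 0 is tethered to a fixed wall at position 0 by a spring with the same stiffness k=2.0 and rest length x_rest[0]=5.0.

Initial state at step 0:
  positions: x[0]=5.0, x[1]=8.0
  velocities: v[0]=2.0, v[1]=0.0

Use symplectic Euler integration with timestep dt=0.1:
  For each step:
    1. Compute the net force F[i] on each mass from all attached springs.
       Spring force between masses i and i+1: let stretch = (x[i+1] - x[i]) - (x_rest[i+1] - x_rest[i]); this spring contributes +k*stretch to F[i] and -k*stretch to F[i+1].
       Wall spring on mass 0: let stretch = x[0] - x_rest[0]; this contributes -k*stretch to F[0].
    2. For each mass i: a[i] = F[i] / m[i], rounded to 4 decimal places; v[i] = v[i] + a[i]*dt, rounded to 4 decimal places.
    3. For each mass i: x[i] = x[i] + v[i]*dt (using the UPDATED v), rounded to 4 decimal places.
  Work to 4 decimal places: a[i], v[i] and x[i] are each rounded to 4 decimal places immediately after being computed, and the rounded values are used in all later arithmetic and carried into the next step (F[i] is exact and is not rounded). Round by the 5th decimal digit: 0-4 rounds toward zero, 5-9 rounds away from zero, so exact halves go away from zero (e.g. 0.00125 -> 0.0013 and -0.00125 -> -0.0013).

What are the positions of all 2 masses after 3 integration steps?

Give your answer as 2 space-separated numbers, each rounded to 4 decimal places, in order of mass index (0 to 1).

Answer: 5.3403 8.2478

Derivation:
Step 0: x=[5.0000 8.0000] v=[2.0000 0.0000]
Step 1: x=[5.1600 8.0400] v=[1.6000 0.4000]
Step 2: x=[5.2744 8.1224] v=[1.1440 0.8240]
Step 3: x=[5.3403 8.2478] v=[0.6587 1.2544]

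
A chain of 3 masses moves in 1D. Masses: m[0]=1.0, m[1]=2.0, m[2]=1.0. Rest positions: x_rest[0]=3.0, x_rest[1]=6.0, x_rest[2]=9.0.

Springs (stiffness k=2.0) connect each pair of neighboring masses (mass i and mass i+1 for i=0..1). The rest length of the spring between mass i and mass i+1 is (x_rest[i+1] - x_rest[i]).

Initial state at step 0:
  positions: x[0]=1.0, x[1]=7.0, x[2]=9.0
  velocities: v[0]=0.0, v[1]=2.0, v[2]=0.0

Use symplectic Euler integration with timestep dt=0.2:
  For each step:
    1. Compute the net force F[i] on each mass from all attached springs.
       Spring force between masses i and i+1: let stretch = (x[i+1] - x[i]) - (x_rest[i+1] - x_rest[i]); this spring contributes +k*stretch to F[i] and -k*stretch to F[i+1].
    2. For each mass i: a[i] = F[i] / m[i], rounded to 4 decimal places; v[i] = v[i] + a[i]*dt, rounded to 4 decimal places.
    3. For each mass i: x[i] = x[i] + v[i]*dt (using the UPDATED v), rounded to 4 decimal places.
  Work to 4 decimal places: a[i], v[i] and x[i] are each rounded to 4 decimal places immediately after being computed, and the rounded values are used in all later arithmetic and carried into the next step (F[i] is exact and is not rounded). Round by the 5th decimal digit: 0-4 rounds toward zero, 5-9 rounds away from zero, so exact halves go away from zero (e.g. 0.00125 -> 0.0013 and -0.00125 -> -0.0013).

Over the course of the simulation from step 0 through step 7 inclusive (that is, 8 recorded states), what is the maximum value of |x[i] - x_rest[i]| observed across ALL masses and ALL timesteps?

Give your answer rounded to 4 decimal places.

Answer: 2.7859

Derivation:
Step 0: x=[1.0000 7.0000 9.0000] v=[0.0000 2.0000 0.0000]
Step 1: x=[1.2400 7.2400 9.0800] v=[1.2000 1.2000 0.4000]
Step 2: x=[1.7200 7.3136 9.2528] v=[2.4000 0.3680 0.8640]
Step 3: x=[2.4075 7.2410 9.5105] v=[3.4374 -0.3629 1.2883]
Step 4: x=[3.2417 7.0659 9.8266] v=[4.1708 -0.8757 1.5805]
Step 5: x=[4.1418 6.8482 10.1618] v=[4.5005 -1.0884 1.6762]
Step 6: x=[5.0184 6.6548 10.4720] v=[4.3831 -0.9670 1.5508]
Step 7: x=[5.7859 6.5486 10.7168] v=[3.8377 -0.5308 1.2239]
Max displacement = 2.7859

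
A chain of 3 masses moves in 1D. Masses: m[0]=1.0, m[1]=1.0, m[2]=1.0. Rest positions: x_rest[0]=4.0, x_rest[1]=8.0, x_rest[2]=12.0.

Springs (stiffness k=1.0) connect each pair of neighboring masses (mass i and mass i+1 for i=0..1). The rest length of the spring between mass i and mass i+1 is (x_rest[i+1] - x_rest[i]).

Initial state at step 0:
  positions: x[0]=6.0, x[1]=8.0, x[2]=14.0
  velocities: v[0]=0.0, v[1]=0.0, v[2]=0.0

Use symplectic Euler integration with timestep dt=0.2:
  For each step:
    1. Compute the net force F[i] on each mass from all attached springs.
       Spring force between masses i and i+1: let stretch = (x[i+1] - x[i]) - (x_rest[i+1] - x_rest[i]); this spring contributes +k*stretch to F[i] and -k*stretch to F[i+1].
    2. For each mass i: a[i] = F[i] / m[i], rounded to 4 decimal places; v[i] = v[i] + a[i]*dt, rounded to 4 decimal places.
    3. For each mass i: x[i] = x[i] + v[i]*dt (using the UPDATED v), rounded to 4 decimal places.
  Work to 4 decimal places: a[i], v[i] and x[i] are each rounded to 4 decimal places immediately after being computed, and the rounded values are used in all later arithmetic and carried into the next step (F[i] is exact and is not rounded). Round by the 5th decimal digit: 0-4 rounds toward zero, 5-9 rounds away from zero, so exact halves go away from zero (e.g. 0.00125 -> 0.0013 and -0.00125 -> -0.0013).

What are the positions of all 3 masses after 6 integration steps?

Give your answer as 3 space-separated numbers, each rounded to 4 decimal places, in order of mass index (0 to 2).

Step 0: x=[6.0000 8.0000 14.0000] v=[0.0000 0.0000 0.0000]
Step 1: x=[5.9200 8.1600 13.9200] v=[-0.4000 0.8000 -0.4000]
Step 2: x=[5.7696 8.4608 13.7696] v=[-0.7520 1.5040 -0.7520]
Step 3: x=[5.5668 8.8663 13.5668] v=[-1.0138 2.0275 -1.0138]
Step 4: x=[5.3360 9.3278 13.3360] v=[-1.1539 2.3077 -1.1539]
Step 5: x=[5.1049 9.7900 13.1049] v=[-1.1555 2.3110 -1.1555]
Step 6: x=[4.9012 10.1974 12.9012] v=[-1.0185 2.0370 -1.0185]

Answer: 4.9012 10.1974 12.9012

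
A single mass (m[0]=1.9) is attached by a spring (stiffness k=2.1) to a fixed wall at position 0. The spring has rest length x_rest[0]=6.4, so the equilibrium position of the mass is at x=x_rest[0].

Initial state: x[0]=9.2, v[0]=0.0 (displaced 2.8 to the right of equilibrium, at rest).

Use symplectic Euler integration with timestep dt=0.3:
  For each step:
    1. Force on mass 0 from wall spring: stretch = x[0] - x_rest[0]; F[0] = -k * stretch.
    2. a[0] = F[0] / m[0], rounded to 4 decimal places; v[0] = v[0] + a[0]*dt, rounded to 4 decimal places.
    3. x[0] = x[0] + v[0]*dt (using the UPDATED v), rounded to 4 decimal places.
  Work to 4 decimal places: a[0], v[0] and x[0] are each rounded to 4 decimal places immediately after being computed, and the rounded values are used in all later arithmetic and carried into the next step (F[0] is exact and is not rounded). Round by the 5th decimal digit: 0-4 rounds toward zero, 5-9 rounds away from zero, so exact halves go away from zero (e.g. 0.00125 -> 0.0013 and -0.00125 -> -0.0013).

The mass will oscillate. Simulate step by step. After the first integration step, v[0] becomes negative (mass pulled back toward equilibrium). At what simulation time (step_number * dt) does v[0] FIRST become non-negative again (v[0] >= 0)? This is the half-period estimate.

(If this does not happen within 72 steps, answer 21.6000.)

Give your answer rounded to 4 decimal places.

Answer: 3.0000

Derivation:
Step 0: x=[9.2000] v=[0.0000]
Step 1: x=[8.9215] v=[-0.9284]
Step 2: x=[8.3922] v=[-1.7645]
Step 3: x=[7.6647] v=[-2.4251]
Step 4: x=[6.8114] v=[-2.8444]
Step 5: x=[5.9172] v=[-2.9808]
Step 6: x=[5.0710] v=[-2.8207]
Step 7: x=[4.3570] v=[-2.3800]
Step 8: x=[3.8462] v=[-1.7026]
Step 9: x=[3.5895] v=[-0.8558]
Step 10: x=[3.6123] v=[0.0761]
First v>=0 after going negative at step 10, time=3.0000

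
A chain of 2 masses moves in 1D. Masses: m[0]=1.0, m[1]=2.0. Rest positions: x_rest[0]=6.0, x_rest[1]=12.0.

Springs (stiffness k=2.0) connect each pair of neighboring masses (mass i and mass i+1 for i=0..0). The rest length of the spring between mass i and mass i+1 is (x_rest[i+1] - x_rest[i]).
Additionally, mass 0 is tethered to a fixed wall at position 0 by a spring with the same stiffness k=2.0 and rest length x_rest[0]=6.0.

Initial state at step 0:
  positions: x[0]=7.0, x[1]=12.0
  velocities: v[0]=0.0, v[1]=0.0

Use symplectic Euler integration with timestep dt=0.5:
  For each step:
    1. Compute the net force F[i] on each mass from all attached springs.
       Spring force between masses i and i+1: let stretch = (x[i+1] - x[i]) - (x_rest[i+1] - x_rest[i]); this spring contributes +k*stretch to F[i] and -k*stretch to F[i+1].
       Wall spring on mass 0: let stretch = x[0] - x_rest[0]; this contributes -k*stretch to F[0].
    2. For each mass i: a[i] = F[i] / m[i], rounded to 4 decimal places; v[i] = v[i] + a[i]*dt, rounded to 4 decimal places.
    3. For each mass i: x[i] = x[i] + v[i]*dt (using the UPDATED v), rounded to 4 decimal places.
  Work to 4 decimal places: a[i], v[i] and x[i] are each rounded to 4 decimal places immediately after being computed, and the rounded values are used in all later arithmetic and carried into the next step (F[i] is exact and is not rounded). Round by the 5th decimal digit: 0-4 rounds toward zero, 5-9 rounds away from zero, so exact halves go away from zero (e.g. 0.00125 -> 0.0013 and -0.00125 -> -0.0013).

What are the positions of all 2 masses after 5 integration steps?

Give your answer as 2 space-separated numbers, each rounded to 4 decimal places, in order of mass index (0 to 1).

Step 0: x=[7.0000 12.0000] v=[0.0000 0.0000]
Step 1: x=[6.0000 12.2500] v=[-2.0000 0.5000]
Step 2: x=[5.1250 12.4375] v=[-1.7500 0.3750]
Step 3: x=[5.3438 12.2969] v=[0.4375 -0.2813]
Step 4: x=[6.3672 11.9180] v=[2.0468 -0.7579]
Step 5: x=[6.9824 11.6514] v=[1.2304 -0.5333]

Answer: 6.9824 11.6514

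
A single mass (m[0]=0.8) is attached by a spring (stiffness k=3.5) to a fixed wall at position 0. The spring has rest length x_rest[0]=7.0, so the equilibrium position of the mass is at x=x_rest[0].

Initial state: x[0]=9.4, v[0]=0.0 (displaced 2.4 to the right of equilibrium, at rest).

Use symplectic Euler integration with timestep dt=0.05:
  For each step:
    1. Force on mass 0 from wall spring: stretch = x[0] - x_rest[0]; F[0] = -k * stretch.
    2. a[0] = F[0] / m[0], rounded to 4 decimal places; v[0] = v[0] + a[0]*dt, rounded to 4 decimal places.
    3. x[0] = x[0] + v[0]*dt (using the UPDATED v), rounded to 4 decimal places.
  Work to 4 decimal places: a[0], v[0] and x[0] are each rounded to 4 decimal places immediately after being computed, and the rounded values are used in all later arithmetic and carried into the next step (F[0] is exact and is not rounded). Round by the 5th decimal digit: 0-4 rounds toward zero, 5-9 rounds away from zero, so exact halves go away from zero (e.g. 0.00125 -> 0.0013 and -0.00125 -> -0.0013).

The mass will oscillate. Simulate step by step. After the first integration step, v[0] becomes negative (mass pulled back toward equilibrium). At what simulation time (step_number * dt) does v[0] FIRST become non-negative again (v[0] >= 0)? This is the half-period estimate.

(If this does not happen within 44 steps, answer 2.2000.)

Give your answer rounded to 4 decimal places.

Answer: 1.5500

Derivation:
Step 0: x=[9.4000] v=[0.0000]
Step 1: x=[9.3738] v=[-0.5250]
Step 2: x=[9.3216] v=[-1.0443]
Step 3: x=[9.2440] v=[-1.5522]
Step 4: x=[9.1418] v=[-2.0431]
Step 5: x=[9.0162] v=[-2.5116]
Step 6: x=[8.8686] v=[-2.9526]
Step 7: x=[8.7005] v=[-3.3614]
Step 8: x=[8.5138] v=[-3.7334]
Step 9: x=[8.3106] v=[-4.0645]
Step 10: x=[8.0930] v=[-4.3512]
Step 11: x=[7.8635] v=[-4.5903]
Step 12: x=[7.6245] v=[-4.7792]
Step 13: x=[7.3787] v=[-4.9158]
Step 14: x=[7.1288] v=[-4.9986]
Step 15: x=[6.8775] v=[-5.0268]
Step 16: x=[6.6275] v=[-5.0000]
Step 17: x=[6.3816] v=[-4.9185]
Step 18: x=[6.1424] v=[-4.7832]
Step 19: x=[5.9126] v=[-4.5956]
Step 20: x=[5.6947] v=[-4.3577]
Step 21: x=[5.4911] v=[-4.0722]
Step 22: x=[5.3040] v=[-3.7421]
Step 23: x=[5.1354] v=[-3.3711]
Step 24: x=[4.9872] v=[-2.9632]
Step 25: x=[4.8611] v=[-2.5229]
Step 26: x=[4.7584] v=[-2.0550]
Step 27: x=[4.6802] v=[-1.5647]
Step 28: x=[4.6273] v=[-1.0572]
Step 29: x=[4.6004] v=[-0.5382]
Step 30: x=[4.5997] v=[-0.0133]
Step 31: x=[4.6253] v=[0.5118]
First v>=0 after going negative at step 31, time=1.5500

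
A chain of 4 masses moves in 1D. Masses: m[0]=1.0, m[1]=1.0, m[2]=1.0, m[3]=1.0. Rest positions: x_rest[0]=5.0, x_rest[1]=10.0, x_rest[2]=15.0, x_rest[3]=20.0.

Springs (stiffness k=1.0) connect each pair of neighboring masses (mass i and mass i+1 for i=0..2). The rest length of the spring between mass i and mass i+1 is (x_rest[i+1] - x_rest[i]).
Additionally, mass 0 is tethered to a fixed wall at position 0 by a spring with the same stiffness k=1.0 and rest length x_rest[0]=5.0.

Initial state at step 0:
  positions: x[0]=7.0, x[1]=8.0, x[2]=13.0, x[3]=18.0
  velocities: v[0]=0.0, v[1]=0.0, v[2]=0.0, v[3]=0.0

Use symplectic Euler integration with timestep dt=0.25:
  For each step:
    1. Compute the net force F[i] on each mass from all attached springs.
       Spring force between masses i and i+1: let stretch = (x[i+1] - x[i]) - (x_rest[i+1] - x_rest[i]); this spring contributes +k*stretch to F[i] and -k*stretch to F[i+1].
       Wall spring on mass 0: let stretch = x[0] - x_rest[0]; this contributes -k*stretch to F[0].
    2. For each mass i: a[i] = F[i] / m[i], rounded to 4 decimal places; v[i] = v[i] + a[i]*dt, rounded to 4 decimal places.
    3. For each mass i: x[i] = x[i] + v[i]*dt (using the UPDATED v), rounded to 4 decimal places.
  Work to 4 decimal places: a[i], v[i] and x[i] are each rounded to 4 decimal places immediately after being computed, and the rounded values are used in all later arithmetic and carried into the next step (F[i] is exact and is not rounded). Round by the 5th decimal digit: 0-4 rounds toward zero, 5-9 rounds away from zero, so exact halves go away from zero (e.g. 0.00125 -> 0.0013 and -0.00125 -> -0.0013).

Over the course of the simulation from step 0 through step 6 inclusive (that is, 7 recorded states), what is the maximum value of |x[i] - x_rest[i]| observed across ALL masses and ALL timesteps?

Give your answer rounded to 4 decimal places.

Step 0: x=[7.0000 8.0000 13.0000 18.0000] v=[0.0000 0.0000 0.0000 0.0000]
Step 1: x=[6.6250 8.2500 13.0000 18.0000] v=[-1.5000 1.0000 0.0000 0.0000]
Step 2: x=[5.9375 8.6953 13.0156 18.0000] v=[-2.7500 1.7813 0.0625 0.0000]
Step 3: x=[5.0513 9.2383 13.0727 18.0010] v=[-3.5449 2.1719 0.2285 0.0039]
Step 4: x=[4.1111 9.7593 13.1982 18.0065] v=[-3.7610 2.0838 0.5020 0.0218]
Step 5: x=[3.2669 10.1422 13.4093 18.0239] v=[-3.3767 1.5315 0.8444 0.0697]
Step 6: x=[2.6483 10.2996 13.7046 18.0654] v=[-2.4746 0.6295 1.1813 0.1661]
Max displacement = 2.3517

Answer: 2.3517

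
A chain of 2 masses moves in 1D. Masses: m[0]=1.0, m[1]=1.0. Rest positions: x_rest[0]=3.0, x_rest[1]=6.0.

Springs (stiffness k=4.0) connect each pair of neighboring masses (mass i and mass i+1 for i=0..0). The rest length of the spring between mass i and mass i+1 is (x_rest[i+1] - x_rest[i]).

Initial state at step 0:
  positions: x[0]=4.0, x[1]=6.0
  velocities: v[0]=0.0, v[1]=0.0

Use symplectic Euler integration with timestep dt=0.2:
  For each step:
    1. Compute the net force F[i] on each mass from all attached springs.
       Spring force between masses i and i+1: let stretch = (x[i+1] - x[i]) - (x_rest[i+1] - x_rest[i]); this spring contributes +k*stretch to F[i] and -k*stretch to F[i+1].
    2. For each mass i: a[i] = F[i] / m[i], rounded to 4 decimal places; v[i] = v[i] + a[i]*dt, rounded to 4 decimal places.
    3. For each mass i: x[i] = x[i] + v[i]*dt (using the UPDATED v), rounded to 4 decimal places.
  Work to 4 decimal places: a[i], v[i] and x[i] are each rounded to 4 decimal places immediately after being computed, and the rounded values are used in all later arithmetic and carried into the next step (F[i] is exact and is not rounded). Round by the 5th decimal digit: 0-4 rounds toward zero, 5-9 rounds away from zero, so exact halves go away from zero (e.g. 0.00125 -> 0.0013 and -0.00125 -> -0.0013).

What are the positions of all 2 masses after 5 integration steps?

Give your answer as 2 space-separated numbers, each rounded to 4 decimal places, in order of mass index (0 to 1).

Answer: 2.9787 7.0213

Derivation:
Step 0: x=[4.0000 6.0000] v=[0.0000 0.0000]
Step 1: x=[3.8400 6.1600] v=[-0.8000 0.8000]
Step 2: x=[3.5712 6.4288] v=[-1.3440 1.3440]
Step 3: x=[3.2796 6.7204] v=[-1.4579 1.4579]
Step 4: x=[3.0585 6.9415] v=[-1.1053 1.1053]
Step 5: x=[2.9787 7.0213] v=[-0.3989 0.3989]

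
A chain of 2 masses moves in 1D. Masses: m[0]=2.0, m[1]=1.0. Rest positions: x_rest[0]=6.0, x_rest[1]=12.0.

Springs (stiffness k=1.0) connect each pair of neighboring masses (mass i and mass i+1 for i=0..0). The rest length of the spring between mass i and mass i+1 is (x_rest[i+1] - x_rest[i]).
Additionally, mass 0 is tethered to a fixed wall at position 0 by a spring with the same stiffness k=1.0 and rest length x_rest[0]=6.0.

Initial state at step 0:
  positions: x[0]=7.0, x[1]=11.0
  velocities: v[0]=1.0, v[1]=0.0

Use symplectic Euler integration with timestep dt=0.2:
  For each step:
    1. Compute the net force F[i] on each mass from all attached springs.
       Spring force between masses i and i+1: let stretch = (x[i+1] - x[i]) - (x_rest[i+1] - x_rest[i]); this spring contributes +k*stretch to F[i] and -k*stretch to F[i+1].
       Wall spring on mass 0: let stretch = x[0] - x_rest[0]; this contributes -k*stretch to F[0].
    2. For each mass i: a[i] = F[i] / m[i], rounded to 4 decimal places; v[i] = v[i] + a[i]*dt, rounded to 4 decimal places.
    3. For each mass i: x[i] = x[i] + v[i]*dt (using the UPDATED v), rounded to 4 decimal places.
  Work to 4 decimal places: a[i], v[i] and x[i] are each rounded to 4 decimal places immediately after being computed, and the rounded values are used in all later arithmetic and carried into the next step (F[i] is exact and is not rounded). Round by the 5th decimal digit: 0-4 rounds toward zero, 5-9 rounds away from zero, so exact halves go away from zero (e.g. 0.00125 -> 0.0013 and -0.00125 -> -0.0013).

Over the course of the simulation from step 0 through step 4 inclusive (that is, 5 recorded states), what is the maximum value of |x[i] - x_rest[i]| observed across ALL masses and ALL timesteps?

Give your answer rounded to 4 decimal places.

Answer: 1.2282

Derivation:
Step 0: x=[7.0000 11.0000] v=[1.0000 0.0000]
Step 1: x=[7.1400 11.0800] v=[0.7000 0.4000]
Step 2: x=[7.2160 11.2424] v=[0.3800 0.8120]
Step 3: x=[7.2282 11.4837] v=[0.0610 1.2067]
Step 4: x=[7.1809 11.7948] v=[-0.2363 1.5556]
Max displacement = 1.2282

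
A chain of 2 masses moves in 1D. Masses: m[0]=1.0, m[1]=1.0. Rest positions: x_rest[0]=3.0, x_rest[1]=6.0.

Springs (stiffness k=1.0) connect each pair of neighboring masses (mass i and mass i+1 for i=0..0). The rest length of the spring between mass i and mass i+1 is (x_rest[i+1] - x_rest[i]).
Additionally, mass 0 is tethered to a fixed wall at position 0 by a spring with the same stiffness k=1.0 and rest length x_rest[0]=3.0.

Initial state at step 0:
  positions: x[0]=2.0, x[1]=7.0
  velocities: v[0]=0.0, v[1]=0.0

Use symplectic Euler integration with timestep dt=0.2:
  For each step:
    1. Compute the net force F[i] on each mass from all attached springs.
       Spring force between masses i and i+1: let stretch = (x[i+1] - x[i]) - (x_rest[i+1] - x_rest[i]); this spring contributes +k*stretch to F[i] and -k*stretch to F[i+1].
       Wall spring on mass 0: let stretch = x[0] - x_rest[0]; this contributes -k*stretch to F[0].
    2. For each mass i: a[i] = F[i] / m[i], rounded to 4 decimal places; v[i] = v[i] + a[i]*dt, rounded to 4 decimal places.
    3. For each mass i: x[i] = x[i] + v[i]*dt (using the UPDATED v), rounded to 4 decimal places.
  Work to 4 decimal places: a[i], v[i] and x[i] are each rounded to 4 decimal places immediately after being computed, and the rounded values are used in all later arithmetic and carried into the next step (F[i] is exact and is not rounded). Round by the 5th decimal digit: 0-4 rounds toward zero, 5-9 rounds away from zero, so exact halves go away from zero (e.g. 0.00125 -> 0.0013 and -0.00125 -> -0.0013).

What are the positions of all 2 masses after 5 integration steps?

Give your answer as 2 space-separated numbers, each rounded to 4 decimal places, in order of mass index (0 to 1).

Step 0: x=[2.0000 7.0000] v=[0.0000 0.0000]
Step 1: x=[2.1200 6.9200] v=[0.6000 -0.4000]
Step 2: x=[2.3472 6.7680] v=[1.1360 -0.7600]
Step 3: x=[2.6573 6.5592] v=[1.5507 -1.0442]
Step 4: x=[3.0172 6.3143] v=[1.7996 -1.2246]
Step 5: x=[3.3883 6.0575] v=[1.8556 -1.2840]

Answer: 3.3883 6.0575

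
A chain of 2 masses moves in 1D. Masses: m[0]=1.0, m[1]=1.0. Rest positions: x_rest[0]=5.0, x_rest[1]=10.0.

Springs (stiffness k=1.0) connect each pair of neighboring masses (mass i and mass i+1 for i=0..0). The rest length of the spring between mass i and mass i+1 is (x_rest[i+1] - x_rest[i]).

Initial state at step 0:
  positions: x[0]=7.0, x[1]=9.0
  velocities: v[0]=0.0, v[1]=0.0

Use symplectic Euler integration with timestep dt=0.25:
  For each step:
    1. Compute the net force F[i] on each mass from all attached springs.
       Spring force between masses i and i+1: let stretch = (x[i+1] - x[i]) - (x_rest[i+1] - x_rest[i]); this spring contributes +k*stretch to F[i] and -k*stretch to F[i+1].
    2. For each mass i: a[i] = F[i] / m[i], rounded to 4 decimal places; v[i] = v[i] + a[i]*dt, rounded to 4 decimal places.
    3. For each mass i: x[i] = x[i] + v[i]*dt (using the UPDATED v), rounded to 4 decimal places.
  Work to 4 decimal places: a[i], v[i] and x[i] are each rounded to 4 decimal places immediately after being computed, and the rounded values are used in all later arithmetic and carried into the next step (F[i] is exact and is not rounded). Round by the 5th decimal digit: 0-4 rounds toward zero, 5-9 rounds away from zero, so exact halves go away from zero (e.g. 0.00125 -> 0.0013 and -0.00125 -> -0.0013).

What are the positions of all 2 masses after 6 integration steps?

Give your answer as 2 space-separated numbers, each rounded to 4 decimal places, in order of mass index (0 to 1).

Step 0: x=[7.0000 9.0000] v=[0.0000 0.0000]
Step 1: x=[6.8125 9.1875] v=[-0.7500 0.7500]
Step 2: x=[6.4609 9.5391] v=[-1.4063 1.4063]
Step 3: x=[5.9892 10.0108] v=[-1.8868 1.8868]
Step 4: x=[5.4564 10.5437] v=[-2.1314 2.1314]
Step 5: x=[4.9290 11.0711] v=[-2.1096 2.1096]
Step 6: x=[4.4730 11.5271] v=[-1.8241 1.8241]

Answer: 4.4730 11.5271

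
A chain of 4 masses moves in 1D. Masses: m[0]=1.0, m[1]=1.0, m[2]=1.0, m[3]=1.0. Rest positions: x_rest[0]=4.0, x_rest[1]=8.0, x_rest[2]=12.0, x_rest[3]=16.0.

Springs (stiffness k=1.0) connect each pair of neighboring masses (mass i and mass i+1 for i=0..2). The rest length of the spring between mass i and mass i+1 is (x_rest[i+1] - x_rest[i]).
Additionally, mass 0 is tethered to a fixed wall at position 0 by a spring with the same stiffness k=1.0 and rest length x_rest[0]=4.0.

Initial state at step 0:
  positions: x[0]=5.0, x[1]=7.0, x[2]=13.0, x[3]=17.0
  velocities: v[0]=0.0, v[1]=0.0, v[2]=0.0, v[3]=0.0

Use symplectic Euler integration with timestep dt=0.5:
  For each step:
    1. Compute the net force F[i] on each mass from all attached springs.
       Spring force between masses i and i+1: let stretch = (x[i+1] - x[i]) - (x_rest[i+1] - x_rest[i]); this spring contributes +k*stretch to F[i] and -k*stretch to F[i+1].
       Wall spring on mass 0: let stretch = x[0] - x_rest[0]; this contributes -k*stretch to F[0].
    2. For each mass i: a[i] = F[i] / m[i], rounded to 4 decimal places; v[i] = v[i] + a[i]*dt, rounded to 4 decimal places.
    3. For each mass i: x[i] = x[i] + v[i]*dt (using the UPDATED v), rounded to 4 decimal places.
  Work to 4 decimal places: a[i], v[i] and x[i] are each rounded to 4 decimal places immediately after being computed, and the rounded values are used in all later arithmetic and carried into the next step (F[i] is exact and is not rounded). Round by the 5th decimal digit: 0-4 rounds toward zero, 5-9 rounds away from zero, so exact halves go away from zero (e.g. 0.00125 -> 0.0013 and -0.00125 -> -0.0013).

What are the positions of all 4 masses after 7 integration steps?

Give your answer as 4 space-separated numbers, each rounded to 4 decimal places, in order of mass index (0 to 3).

Step 0: x=[5.0000 7.0000 13.0000 17.0000] v=[0.0000 0.0000 0.0000 0.0000]
Step 1: x=[4.2500 8.0000 12.5000 17.0000] v=[-1.5000 2.0000 -1.0000 0.0000]
Step 2: x=[3.3750 9.1875 12.0000 16.8750] v=[-1.7500 2.3750 -1.0000 -0.2500]
Step 3: x=[3.1094 9.6250 12.0157 16.5313] v=[-0.5313 0.8750 0.0313 -0.6875]
Step 4: x=[3.6953 9.0313 12.5626 16.0587] v=[1.1718 -1.1875 1.0938 -0.9453]
Step 5: x=[4.6914 7.9864 13.1007 15.7120] v=[1.9922 -2.0899 1.0762 -0.6934]
Step 6: x=[5.3384 7.3963 13.0131 15.7125] v=[1.2940 -1.1803 -0.1753 0.0010]
Step 7: x=[5.1653 7.6959 12.1961 16.0382] v=[-0.3463 0.5992 -1.6340 0.6513]

Answer: 5.1653 7.6959 12.1961 16.0382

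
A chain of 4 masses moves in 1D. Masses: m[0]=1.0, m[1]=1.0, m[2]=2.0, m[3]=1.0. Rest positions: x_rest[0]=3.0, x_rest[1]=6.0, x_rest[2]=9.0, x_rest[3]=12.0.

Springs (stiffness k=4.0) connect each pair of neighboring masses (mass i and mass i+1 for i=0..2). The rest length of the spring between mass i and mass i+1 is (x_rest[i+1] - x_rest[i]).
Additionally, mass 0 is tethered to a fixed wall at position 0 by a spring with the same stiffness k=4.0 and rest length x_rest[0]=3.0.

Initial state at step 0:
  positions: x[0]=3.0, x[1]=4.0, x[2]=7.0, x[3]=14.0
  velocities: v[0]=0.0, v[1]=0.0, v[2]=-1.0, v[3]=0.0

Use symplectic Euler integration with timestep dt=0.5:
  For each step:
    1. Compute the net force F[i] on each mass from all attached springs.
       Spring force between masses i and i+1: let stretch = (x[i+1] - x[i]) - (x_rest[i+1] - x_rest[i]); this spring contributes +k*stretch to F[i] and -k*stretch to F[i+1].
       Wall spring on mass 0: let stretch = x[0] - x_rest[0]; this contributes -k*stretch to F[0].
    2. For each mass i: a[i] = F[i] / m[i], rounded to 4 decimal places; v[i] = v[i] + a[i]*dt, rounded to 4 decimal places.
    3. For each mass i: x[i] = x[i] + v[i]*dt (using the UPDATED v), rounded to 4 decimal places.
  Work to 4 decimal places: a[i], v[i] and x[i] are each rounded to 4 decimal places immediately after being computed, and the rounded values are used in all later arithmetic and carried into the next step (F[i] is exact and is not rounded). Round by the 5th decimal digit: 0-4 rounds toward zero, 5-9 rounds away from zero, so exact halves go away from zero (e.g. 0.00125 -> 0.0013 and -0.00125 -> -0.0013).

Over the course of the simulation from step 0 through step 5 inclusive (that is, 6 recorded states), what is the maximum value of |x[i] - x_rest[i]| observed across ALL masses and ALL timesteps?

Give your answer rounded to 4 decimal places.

Answer: 4.5000

Derivation:
Step 0: x=[3.0000 4.0000 7.0000 14.0000] v=[0.0000 0.0000 -1.0000 0.0000]
Step 1: x=[1.0000 6.0000 8.5000 10.0000] v=[-4.0000 4.0000 3.0000 -8.0000]
Step 2: x=[3.0000 5.5000 9.5000 7.5000] v=[4.0000 -1.0000 2.0000 -5.0000]
Step 3: x=[4.5000 6.5000 7.5000 10.0000] v=[3.0000 2.0000 -4.0000 5.0000]
Step 4: x=[3.5000 6.5000 6.2500 13.0000] v=[-2.0000 0.0000 -2.5000 6.0000]
Step 5: x=[2.0000 3.2500 8.5000 12.2500] v=[-3.0000 -6.5000 4.5000 -1.5000]
Max displacement = 4.5000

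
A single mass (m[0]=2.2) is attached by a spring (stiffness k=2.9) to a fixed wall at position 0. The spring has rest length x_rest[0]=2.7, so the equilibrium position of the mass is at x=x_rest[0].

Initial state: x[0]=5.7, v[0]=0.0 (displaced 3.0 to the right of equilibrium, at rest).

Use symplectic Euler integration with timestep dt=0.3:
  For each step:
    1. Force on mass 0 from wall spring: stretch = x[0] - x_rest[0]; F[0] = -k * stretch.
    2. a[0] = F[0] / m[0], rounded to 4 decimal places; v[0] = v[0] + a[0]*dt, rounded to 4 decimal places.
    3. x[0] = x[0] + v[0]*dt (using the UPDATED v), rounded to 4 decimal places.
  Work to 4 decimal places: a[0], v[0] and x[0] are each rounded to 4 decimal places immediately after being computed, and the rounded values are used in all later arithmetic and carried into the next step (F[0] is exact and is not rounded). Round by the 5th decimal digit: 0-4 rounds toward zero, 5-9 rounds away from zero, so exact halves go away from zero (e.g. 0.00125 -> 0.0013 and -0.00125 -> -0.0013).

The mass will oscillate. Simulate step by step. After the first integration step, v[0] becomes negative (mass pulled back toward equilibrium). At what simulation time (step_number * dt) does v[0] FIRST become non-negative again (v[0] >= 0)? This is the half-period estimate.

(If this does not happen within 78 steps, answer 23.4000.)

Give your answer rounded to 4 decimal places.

Step 0: x=[5.7000] v=[0.0000]
Step 1: x=[5.3441] v=[-1.1864]
Step 2: x=[4.6745] v=[-2.2320]
Step 3: x=[3.7707] v=[-3.0128]
Step 4: x=[2.7398] v=[-3.4362]
Step 5: x=[1.7042] v=[-3.4520]
Step 6: x=[0.7867] v=[-3.0582]
Step 7: x=[0.0962] v=[-2.3016]
Step 8: x=[-0.2854] v=[-1.2719]
Step 9: x=[-0.3128] v=[-0.0913]
Step 10: x=[0.0172] v=[1.1001]
First v>=0 after going negative at step 10, time=3.0000

Answer: 3.0000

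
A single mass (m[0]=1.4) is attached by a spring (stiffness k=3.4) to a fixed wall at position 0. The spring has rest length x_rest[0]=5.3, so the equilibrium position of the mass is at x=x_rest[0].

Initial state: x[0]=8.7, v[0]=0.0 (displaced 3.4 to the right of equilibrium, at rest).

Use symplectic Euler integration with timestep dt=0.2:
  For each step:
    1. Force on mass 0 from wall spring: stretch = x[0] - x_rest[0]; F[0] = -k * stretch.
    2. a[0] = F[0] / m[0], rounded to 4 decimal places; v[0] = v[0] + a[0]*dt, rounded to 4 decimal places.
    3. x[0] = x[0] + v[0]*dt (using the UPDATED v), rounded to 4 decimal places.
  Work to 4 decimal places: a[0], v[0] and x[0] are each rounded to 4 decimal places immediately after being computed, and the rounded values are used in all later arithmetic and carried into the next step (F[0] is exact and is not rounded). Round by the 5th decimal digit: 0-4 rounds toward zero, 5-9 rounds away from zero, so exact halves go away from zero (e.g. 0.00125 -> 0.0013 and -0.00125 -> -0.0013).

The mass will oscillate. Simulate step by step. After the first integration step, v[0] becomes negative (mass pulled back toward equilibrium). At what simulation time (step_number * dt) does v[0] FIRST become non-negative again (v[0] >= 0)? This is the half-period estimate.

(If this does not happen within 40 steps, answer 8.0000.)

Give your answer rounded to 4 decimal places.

Step 0: x=[8.7000] v=[0.0000]
Step 1: x=[8.3697] v=[-1.6514]
Step 2: x=[7.7412] v=[-3.1424]
Step 3: x=[6.8756] v=[-4.3281]
Step 4: x=[5.8569] v=[-5.0934]
Step 5: x=[4.7841] v=[-5.3639]
Step 6: x=[3.7614] v=[-5.1133]
Step 7: x=[2.8882] v=[-4.3660]
Step 8: x=[2.2493] v=[-3.1946]
Step 9: x=[1.9067] v=[-1.7128]
Step 10: x=[1.8938] v=[-0.0646]
Step 11: x=[2.2118] v=[1.5898]
First v>=0 after going negative at step 11, time=2.2000

Answer: 2.2000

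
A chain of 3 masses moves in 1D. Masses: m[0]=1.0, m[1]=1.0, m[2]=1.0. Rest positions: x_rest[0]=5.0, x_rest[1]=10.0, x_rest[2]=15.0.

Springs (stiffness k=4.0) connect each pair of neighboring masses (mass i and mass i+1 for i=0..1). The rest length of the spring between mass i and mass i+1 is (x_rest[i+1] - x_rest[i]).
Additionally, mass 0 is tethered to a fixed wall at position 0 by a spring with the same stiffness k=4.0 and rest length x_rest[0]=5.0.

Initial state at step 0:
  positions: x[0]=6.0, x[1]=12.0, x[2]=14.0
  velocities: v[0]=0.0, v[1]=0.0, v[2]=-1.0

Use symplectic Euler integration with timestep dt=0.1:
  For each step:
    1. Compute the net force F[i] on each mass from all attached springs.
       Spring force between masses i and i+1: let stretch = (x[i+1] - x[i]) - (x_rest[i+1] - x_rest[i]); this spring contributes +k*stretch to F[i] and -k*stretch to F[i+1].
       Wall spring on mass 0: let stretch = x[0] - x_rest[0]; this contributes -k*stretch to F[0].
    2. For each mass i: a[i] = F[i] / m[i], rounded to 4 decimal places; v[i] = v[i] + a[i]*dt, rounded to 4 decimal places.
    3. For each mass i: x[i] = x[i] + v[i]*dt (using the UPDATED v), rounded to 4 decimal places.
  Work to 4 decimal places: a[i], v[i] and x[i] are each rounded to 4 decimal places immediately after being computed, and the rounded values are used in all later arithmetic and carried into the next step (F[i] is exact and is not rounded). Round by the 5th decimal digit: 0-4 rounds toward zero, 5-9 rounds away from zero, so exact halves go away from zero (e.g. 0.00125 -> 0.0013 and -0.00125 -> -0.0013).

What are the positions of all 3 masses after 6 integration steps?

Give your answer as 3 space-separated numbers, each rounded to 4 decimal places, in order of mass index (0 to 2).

Step 0: x=[6.0000 12.0000 14.0000] v=[0.0000 0.0000 -1.0000]
Step 1: x=[6.0000 11.8400 14.0200] v=[0.0000 -1.6000 0.2000]
Step 2: x=[5.9936 11.5336 14.1528] v=[-0.0640 -3.0640 1.3280]
Step 3: x=[5.9691 11.1104 14.3808] v=[-0.2454 -4.2323 2.2803]
Step 4: x=[5.9115 10.6123 14.6780] v=[-0.5765 -4.9807 2.9721]
Step 5: x=[5.8054 10.0888 15.0126] v=[-1.0608 -5.2347 3.3458]
Step 6: x=[5.6384 9.5910 15.3502] v=[-1.6696 -4.9785 3.3763]

Answer: 5.6384 9.5910 15.3502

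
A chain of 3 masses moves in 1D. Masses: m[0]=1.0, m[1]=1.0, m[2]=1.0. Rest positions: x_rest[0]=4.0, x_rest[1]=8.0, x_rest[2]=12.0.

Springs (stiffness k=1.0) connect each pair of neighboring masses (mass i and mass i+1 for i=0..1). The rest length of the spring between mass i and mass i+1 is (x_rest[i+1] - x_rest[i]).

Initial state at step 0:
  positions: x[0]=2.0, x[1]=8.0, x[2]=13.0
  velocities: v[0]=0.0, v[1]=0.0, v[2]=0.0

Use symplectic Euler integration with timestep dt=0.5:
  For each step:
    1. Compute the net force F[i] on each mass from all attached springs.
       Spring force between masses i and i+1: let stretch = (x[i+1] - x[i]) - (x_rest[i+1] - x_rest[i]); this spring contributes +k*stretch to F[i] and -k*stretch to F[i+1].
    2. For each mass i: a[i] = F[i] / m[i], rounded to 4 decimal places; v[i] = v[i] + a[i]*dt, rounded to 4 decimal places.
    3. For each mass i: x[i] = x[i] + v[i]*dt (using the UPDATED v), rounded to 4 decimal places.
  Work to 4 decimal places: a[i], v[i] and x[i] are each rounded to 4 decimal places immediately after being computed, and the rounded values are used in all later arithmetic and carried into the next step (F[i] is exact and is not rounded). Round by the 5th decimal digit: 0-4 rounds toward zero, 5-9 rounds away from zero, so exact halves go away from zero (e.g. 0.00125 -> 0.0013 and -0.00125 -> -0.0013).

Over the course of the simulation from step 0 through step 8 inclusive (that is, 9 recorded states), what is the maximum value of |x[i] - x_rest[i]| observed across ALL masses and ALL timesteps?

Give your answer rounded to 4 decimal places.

Step 0: x=[2.0000 8.0000 13.0000] v=[0.0000 0.0000 0.0000]
Step 1: x=[2.5000 7.7500 12.7500] v=[1.0000 -0.5000 -0.5000]
Step 2: x=[3.3125 7.4375 12.2500] v=[1.6250 -0.6250 -1.0000]
Step 3: x=[4.1563 7.2969 11.5469] v=[1.6875 -0.2813 -1.4063]
Step 4: x=[4.7852 7.4336 10.7813] v=[1.2578 0.2734 -1.5313]
Step 5: x=[5.0762 7.7452 10.1787] v=[0.5820 0.6231 -1.2052]
Step 6: x=[5.0345 7.9979 9.9677] v=[-0.0835 0.5054 -0.4220]
Step 7: x=[4.7336 8.0022 10.2643] v=[-0.6018 0.0086 0.5931]
Step 8: x=[4.2499 7.7549 10.9954] v=[-0.9675 -0.4947 1.4621]
Max displacement = 2.0323

Answer: 2.0323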